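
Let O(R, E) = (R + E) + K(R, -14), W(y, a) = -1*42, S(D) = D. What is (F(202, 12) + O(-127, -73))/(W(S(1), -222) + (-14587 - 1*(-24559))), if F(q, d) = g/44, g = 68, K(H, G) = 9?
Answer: -1042/54615 ≈ -0.019079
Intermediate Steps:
W(y, a) = -42
F(q, d) = 17/11 (F(q, d) = 68/44 = 68*(1/44) = 17/11)
O(R, E) = 9 + E + R (O(R, E) = (R + E) + 9 = (E + R) + 9 = 9 + E + R)
(F(202, 12) + O(-127, -73))/(W(S(1), -222) + (-14587 - 1*(-24559))) = (17/11 + (9 - 73 - 127))/(-42 + (-14587 - 1*(-24559))) = (17/11 - 191)/(-42 + (-14587 + 24559)) = -2084/(11*(-42 + 9972)) = -2084/11/9930 = -2084/11*1/9930 = -1042/54615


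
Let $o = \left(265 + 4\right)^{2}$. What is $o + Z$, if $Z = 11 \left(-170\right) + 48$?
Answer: $70539$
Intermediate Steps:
$o = 72361$ ($o = 269^{2} = 72361$)
$Z = -1822$ ($Z = -1870 + 48 = -1822$)
$o + Z = 72361 - 1822 = 70539$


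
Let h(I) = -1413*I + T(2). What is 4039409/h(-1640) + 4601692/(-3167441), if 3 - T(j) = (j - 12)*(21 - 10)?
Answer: 2130476785733/7340332298953 ≈ 0.29024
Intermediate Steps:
T(j) = 135 - 11*j (T(j) = 3 - (j - 12)*(21 - 10) = 3 - (-12 + j)*11 = 3 - (-132 + 11*j) = 3 + (132 - 11*j) = 135 - 11*j)
h(I) = 113 - 1413*I (h(I) = -1413*I + (135 - 11*2) = -1413*I + (135 - 22) = -1413*I + 113 = 113 - 1413*I)
4039409/h(-1640) + 4601692/(-3167441) = 4039409/(113 - 1413*(-1640)) + 4601692/(-3167441) = 4039409/(113 + 2317320) + 4601692*(-1/3167441) = 4039409/2317433 - 4601692/3167441 = 2130476785733/7340332298953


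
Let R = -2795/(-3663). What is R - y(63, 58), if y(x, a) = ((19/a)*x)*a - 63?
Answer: -4151047/3663 ≈ -1133.2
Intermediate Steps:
y(x, a) = -63 + 19*x (y(x, a) = (19*x/a)*a - 63 = 19*x - 63 = -63 + 19*x)
R = 2795/3663 (R = -2795*(-1/3663) = 2795/3663 ≈ 0.76304)
R - y(63, 58) = 2795/3663 - (-63 + 19*63) = 2795/3663 - (-63 + 1197) = 2795/3663 - 1*1134 = 2795/3663 - 1134 = -4151047/3663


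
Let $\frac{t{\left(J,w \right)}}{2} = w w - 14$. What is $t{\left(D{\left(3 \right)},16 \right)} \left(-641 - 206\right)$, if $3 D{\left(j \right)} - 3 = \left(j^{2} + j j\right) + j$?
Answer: $-409948$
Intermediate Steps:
$D{\left(j \right)} = 1 + \frac{j}{3} + \frac{2 j^{2}}{3}$ ($D{\left(j \right)} = 1 + \frac{\left(j^{2} + j j\right) + j}{3} = 1 + \frac{\left(j^{2} + j^{2}\right) + j}{3} = 1 + \frac{2 j^{2} + j}{3} = 1 + \frac{j + 2 j^{2}}{3} = 1 + \left(\frac{j}{3} + \frac{2 j^{2}}{3}\right) = 1 + \frac{j}{3} + \frac{2 j^{2}}{3}$)
$t{\left(J,w \right)} = -28 + 2 w^{2}$ ($t{\left(J,w \right)} = 2 \left(w w - 14\right) = 2 \left(w^{2} - 14\right) = 2 \left(-14 + w^{2}\right) = -28 + 2 w^{2}$)
$t{\left(D{\left(3 \right)},16 \right)} \left(-641 - 206\right) = \left(-28 + 2 \cdot 16^{2}\right) \left(-641 - 206\right) = \left(-28 + 2 \cdot 256\right) \left(-847\right) = \left(-28 + 512\right) \left(-847\right) = 484 \left(-847\right) = -409948$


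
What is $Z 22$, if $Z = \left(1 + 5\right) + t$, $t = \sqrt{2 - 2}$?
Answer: $132$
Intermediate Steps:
$t = 0$ ($t = \sqrt{0} = 0$)
$Z = 6$ ($Z = \left(1 + 5\right) + 0 = 6 + 0 = 6$)
$Z 22 = 6 \cdot 22 = 132$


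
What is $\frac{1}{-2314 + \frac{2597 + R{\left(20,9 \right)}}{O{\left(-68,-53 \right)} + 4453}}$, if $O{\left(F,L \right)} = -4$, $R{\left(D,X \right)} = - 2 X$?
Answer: $- \frac{4449}{10292407} \approx -0.00043226$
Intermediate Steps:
$\frac{1}{-2314 + \frac{2597 + R{\left(20,9 \right)}}{O{\left(-68,-53 \right)} + 4453}} = \frac{1}{-2314 + \frac{2597 - 18}{-4 + 4453}} = \frac{1}{-2314 + \frac{2597 - 18}{4449}} = \frac{1}{-2314 + 2579 \cdot \frac{1}{4449}} = \frac{1}{-2314 + \frac{2579}{4449}} = \frac{1}{- \frac{10292407}{4449}} = - \frac{4449}{10292407}$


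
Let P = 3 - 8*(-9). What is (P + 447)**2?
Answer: 272484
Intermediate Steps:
P = 75 (P = 3 + 72 = 75)
(P + 447)**2 = (75 + 447)**2 = 522**2 = 272484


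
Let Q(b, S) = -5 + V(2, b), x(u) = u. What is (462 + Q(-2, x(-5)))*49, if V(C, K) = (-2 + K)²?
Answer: 23177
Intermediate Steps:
Q(b, S) = -5 + (-2 + b)²
(462 + Q(-2, x(-5)))*49 = (462 + (-5 + (-2 - 2)²))*49 = (462 + (-5 + (-4)²))*49 = (462 + (-5 + 16))*49 = (462 + 11)*49 = 473*49 = 23177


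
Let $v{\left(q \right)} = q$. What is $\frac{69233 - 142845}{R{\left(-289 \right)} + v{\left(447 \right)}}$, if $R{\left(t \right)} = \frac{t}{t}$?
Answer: $- \frac{2629}{16} \approx -164.31$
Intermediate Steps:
$R{\left(t \right)} = 1$
$\frac{69233 - 142845}{R{\left(-289 \right)} + v{\left(447 \right)}} = \frac{69233 - 142845}{1 + 447} = - \frac{73612}{448} = \left(-73612\right) \frac{1}{448} = - \frac{2629}{16}$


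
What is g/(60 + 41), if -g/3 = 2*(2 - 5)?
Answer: 18/101 ≈ 0.17822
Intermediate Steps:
g = 18 (g = -6*(2 - 5) = -6*(-3) = -3*(-6) = 18)
g/(60 + 41) = 18/(60 + 41) = 18/101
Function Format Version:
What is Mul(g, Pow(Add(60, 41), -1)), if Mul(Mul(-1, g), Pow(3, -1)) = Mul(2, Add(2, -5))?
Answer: Rational(18, 101) ≈ 0.17822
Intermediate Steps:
g = 18 (g = Mul(-3, Mul(2, Add(2, -5))) = Mul(-3, Mul(2, -3)) = Mul(-3, -6) = 18)
Mul(g, Pow(Add(60, 41), -1)) = Mul(18, Pow(Add(60, 41), -1)) = Mul(18, Pow(101, -1)) = Mul(18, Rational(1, 101)) = Rational(18, 101)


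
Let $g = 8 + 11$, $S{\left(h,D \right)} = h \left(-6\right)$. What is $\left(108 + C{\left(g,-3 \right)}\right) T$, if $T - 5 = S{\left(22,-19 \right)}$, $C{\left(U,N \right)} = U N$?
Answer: $-6477$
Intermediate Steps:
$S{\left(h,D \right)} = - 6 h$
$g = 19$
$C{\left(U,N \right)} = N U$
$T = -127$ ($T = 5 - 132 = -127$)
$\left(108 + C{\left(g,-3 \right)}\right) T = \left(108 - 57\right) \left(-127\right) = 51 \left(-127\right) = -6477$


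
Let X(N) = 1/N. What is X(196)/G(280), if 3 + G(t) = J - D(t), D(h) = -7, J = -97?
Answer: -1/18228 ≈ -5.4861e-5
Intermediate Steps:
G(t) = -93 (G(t) = -3 + (-97 - 1*(-7)) = -3 + (-97 + 7) = -3 - 90 = -93)
X(196)/G(280) = 1/(196*(-93)) = (1/196)*(-1/93) = -1/18228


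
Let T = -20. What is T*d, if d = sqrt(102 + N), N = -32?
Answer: -20*sqrt(70) ≈ -167.33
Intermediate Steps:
d = sqrt(70) (d = sqrt(102 - 32) = sqrt(70) ≈ 8.3666)
T*d = -20*sqrt(70)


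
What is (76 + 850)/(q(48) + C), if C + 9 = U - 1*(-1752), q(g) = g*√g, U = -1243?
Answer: 57875/17426 - 11112*√3/8713 ≈ 1.1122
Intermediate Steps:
q(g) = g^(3/2)
C = 500 (C = -9 + (-1243 - 1*(-1752)) = -9 + (-1243 + 1752) = -9 + 509 = 500)
(76 + 850)/(q(48) + C) = (76 + 850)/(48^(3/2) + 500) = 926/(192*√3 + 500) = 926/(500 + 192*√3)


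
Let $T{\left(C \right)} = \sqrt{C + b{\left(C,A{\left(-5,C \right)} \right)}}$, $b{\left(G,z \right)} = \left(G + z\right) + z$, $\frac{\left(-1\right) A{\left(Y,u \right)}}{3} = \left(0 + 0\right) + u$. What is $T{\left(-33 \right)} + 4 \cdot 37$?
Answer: $148 + 2 \sqrt{33} \approx 159.49$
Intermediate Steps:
$A{\left(Y,u \right)} = - 3 u$ ($A{\left(Y,u \right)} = - 3 \left(\left(0 + 0\right) + u\right) = - 3 \left(0 + u\right) = - 3 u$)
$b{\left(G,z \right)} = G + 2 z$
$T{\left(C \right)} = 2 \sqrt{- C}$ ($T{\left(C \right)} = \sqrt{C + \left(C + 2 \left(- 3 C\right)\right)} = \sqrt{C + \left(C - 6 C\right)} = \sqrt{C - 5 C} = \sqrt{- 4 C} = 2 \sqrt{- C}$)
$T{\left(-33 \right)} + 4 \cdot 37 = 2 \sqrt{\left(-1\right) \left(-33\right)} + 4 \cdot 37 = 2 \sqrt{33} + 148 = 148 + 2 \sqrt{33}$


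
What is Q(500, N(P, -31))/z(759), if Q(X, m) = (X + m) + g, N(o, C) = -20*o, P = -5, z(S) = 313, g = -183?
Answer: 417/313 ≈ 1.3323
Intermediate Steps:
Q(X, m) = -183 + X + m (Q(X, m) = (X + m) - 183 = -183 + X + m)
Q(500, N(P, -31))/z(759) = (-183 + 500 - 20*(-5))/313 = (-183 + 500 + 100)*(1/313) = 417*(1/313) = 417/313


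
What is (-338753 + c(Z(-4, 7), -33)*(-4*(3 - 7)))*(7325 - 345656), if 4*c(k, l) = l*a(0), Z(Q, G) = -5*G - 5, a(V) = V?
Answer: 114610641243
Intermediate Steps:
Z(Q, G) = -5 - 5*G
c(k, l) = 0 (c(k, l) = (l*0)/4 = (1/4)*0 = 0)
(-338753 + c(Z(-4, 7), -33)*(-4*(3 - 7)))*(7325 - 345656) = (-338753 + 0*(-4*(3 - 7)))*(7325 - 345656) = (-338753 + 0*(-4*(-4)))*(-338331) = (-338753 + 0*16)*(-338331) = (-338753 + 0)*(-338331) = -338753*(-338331) = 114610641243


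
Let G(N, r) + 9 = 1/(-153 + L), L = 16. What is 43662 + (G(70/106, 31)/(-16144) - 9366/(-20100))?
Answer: 80876956056727/1852322200 ≈ 43662.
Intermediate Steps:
G(N, r) = -1234/137 (G(N, r) = -9 + 1/(-153 + 16) = -9 + 1/(-137) = -9 - 1/137 = -1234/137)
43662 + (G(70/106, 31)/(-16144) - 9366/(-20100)) = 43662 + (-1234/137/(-16144) - 9366/(-20100)) = 43662 + (-1234/137*(-1/16144) - 9366*(-1/20100)) = 43662 + (617/1105864 + 1561/3350) = 43662 + 864160327/1852322200 = 80876956056727/1852322200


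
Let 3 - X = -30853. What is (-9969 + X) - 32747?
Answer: -11860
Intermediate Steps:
X = 30856 (X = 3 - 1*(-30853) = 3 + 30853 = 30856)
(-9969 + X) - 32747 = (-9969 + 30856) - 32747 = 20887 - 32747 = -11860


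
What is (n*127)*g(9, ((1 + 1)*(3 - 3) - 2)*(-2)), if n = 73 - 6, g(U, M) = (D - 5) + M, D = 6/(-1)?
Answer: -59563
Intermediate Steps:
D = -6 (D = 6*(-1) = -6)
g(U, M) = -11 + M (g(U, M) = (-6 - 5) + M = -11 + M)
n = 67
(n*127)*g(9, ((1 + 1)*(3 - 3) - 2)*(-2)) = (67*127)*(-11 + ((1 + 1)*(3 - 3) - 2)*(-2)) = 8509*(-11 + (2*0 - 2)*(-2)) = 8509*(-11 + (0 - 2)*(-2)) = 8509*(-11 - 2*(-2)) = 8509*(-11 + 4) = 8509*(-7) = -59563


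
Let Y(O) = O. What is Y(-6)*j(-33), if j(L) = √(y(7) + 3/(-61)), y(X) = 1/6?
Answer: -√15738/61 ≈ -2.0566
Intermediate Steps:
y(X) = ⅙
j(L) = √15738/366 (j(L) = √(⅙ + 3/(-61)) = √(⅙ + 3*(-1/61)) = √(⅙ - 3/61) = √(43/366) = √15738/366)
Y(-6)*j(-33) = -√15738/61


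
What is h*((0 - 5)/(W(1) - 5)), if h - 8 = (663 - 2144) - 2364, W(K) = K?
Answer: -19185/4 ≈ -4796.3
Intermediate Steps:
h = -3837 (h = 8 + ((663 - 2144) - 2364) = 8 + (-1481 - 2364) = 8 - 3845 = -3837)
h*((0 - 5)/(W(1) - 5)) = -3837*(0 - 5)/(1 - 5) = -(-19185)/(-4) = -(-19185)*(-1)/4 = -3837*5/4 = -19185/4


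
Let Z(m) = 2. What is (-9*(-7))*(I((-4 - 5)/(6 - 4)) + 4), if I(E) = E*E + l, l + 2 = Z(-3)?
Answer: 6111/4 ≈ 1527.8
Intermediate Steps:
l = 0 (l = -2 + 2 = 0)
I(E) = E² (I(E) = E*E + 0 = E² + 0 = E²)
(-9*(-7))*(I((-4 - 5)/(6 - 4)) + 4) = (-9*(-7))*(((-4 - 5)/(6 - 4))² + 4) = 63*((-9/2)² + 4) = 63*(81/4 + 4) = 63*(97/4) = 6111/4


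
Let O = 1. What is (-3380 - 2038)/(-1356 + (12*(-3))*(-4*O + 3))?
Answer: 903/220 ≈ 4.1045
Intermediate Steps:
(-3380 - 2038)/(-1356 + (12*(-3))*(-4*O + 3)) = (-3380 - 2038)/(-1356 + (12*(-3))*(-4*1 + 3)) = -5418/(-1356 - 36*(-4 + 3)) = -5418/(-1356 - 36*(-1)) = -5418/(-1356 + 36) = -5418/(-1320) = -5418*(-1/1320) = 903/220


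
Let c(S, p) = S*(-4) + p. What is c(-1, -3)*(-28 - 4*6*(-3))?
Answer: 44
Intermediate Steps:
c(S, p) = p - 4*S (c(S, p) = -4*S + p = p - 4*S)
c(-1, -3)*(-28 - 4*6*(-3)) = (-3 - 4*(-1))*(-28 - 4*6*(-3)) = (-3 + 4)*(-28 - 24*(-3)) = 1*(-28 - 1*(-72)) = 1*(-28 + 72) = 1*44 = 44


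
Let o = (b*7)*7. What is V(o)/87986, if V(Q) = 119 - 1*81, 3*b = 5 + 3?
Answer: 19/43993 ≈ 0.00043189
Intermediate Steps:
b = 8/3 (b = (5 + 3)/3 = (⅓)*8 = 8/3 ≈ 2.6667)
o = 392/3 (o = ((8/3)*7)*7 = (56/3)*7 = 392/3 ≈ 130.67)
V(Q) = 38 (V(Q) = 119 - 81 = 38)
V(o)/87986 = 38/87986 = 38*(1/87986) = 19/43993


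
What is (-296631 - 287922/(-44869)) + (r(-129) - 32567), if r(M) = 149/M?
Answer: -1905400816541/5788101 ≈ -3.2919e+5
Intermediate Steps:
(-296631 - 287922/(-44869)) + (r(-129) - 32567) = (-296631 - 287922/(-44869)) + (149/(-129) - 32567) = (-296631 - 287922*(-1/44869)) + (149*(-1/129) - 32567) = (-296631 + 287922/44869) + (-149/129 - 32567) = -13309248417/44869 - 4201292/129 = -1905400816541/5788101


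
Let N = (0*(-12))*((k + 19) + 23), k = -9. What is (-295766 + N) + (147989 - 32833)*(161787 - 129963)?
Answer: 3664428778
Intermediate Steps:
N = 0 (N = (0*(-12))*((-9 + 19) + 23) = 0*(10 + 23) = 0*33 = 0)
(-295766 + N) + (147989 - 32833)*(161787 - 129963) = (-295766 + 0) + (147989 - 32833)*(161787 - 129963) = -295766 + 115156*31824 = -295766 + 3664724544 = 3664428778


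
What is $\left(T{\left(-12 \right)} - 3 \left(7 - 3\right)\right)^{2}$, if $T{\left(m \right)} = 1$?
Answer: $121$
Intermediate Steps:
$\left(T{\left(-12 \right)} - 3 \left(7 - 3\right)\right)^{2} = \left(1 - 3 \left(7 - 3\right)\right)^{2} = \left(1 - 12\right)^{2} = \left(-11\right)^{2} = 121$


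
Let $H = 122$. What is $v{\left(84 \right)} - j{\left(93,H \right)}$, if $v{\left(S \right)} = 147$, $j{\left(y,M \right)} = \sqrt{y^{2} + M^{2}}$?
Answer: $147 - \sqrt{23533} \approx -6.4047$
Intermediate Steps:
$j{\left(y,M \right)} = \sqrt{M^{2} + y^{2}}$
$v{\left(84 \right)} - j{\left(93,H \right)} = 147 - \sqrt{122^{2} + 93^{2}} = 147 - \sqrt{14884 + 8649} = 147 - \sqrt{23533}$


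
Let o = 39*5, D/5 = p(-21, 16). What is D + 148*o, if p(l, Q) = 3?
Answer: 28875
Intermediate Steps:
D = 15 (D = 5*3 = 15)
o = 195
D + 148*o = 15 + 148*195 = 15 + 28860 = 28875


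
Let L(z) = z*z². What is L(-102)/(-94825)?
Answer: 1061208/94825 ≈ 11.191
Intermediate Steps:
L(z) = z³
L(-102)/(-94825) = (-102)³/(-94825) = -1061208*(-1/94825) = 1061208/94825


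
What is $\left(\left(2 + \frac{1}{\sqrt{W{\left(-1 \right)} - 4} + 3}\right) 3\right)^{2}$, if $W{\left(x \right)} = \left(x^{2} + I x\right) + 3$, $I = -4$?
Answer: $\frac{1089}{25} \approx 43.56$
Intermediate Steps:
$W{\left(x \right)} = 3 + x^{2} - 4 x$ ($W{\left(x \right)} = \left(x^{2} - 4 x\right) + 3 = 3 + x^{2} - 4 x$)
$\left(\left(2 + \frac{1}{\sqrt{W{\left(-1 \right)} - 4} + 3}\right) 3\right)^{2} = \left(\left(2 + \frac{1}{\sqrt{\left(3 + \left(-1\right)^{2} - -4\right) - 4} + 3}\right) 3\right)^{2} = \left(\left(2 + \frac{1}{\sqrt{\left(3 + 1 + 4\right) - 4} + 3}\right) 3\right)^{2} = \left(\left(2 + \frac{1}{\sqrt{8 - 4} + 3}\right) 3\right)^{2} = \left(\left(2 + \frac{1}{\sqrt{4} + 3}\right) 3\right)^{2} = \left(\left(2 + \frac{1}{2 + 3}\right) 3\right)^{2} = \left(\left(2 + \frac{1}{5}\right) 3\right)^{2} = \left(\frac{11}{5} \cdot 3\right)^{2} = \left(\frac{33}{5}\right)^{2} = \frac{1089}{25}$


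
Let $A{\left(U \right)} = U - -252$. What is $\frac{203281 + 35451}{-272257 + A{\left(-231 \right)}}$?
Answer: $- \frac{59683}{68059} \approx -0.87693$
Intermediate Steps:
$A{\left(U \right)} = 252 + U$ ($A{\left(U \right)} = U + 252 = 252 + U$)
$\frac{203281 + 35451}{-272257 + A{\left(-231 \right)}} = \frac{203281 + 35451}{-272257 + \left(252 - 231\right)} = \frac{238732}{-272257 + 21} = \frac{238732}{-272236} = 238732 \left(- \frac{1}{272236}\right) = - \frac{59683}{68059}$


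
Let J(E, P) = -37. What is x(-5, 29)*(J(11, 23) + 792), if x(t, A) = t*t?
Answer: 18875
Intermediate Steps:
x(t, A) = t**2
x(-5, 29)*(J(11, 23) + 792) = (-5)**2*(-37 + 792) = 25*755 = 18875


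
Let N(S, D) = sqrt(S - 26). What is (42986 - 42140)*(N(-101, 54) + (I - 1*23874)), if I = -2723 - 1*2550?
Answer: -24658362 + 846*I*sqrt(127) ≈ -2.4658e+7 + 9533.9*I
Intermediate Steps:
I = -5273 (I = -2723 - 2550 = -5273)
N(S, D) = sqrt(-26 + S)
(42986 - 42140)*(N(-101, 54) + (I - 1*23874)) = (42986 - 42140)*(sqrt(-26 - 101) + (-5273 - 1*23874)) = 846*(sqrt(-127) + (-5273 - 23874)) = 846*(I*sqrt(127) - 29147) = 846*(-29147 + I*sqrt(127)) = -24658362 + 846*I*sqrt(127)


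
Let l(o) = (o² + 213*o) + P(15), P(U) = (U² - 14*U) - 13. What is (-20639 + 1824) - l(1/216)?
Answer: -877971961/46656 ≈ -18818.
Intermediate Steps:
P(U) = -13 + U² - 14*U
l(o) = 2 + o² + 213*o (l(o) = (o² + 213*o) + (-13 + 15² - 14*15) = (o² + 213*o) + (-13 + 225 - 210) = (o² + 213*o) + 2 = 2 + o² + 213*o)
(-20639 + 1824) - l(1/216) = (-20639 + 1824) - (2 + (1/216)² + 213/216) = -18815 - (2 + (1/216)² + 213*(1/216)) = -18815 - (2 + 1/46656 + 71/72) = -18815 - 1*139321/46656 = -18815 - 139321/46656 = -877971961/46656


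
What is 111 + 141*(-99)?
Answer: -13848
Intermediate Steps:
111 + 141*(-99) = 111 - 13959 = -13848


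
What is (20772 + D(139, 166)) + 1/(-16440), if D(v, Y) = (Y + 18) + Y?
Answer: 347245679/16440 ≈ 21122.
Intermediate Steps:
D(v, Y) = 18 + 2*Y (D(v, Y) = (18 + Y) + Y = 18 + 2*Y)
(20772 + D(139, 166)) + 1/(-16440) = (20772 + (18 + 2*166)) + 1/(-16440) = (20772 + (18 + 332)) - 1/16440 = (20772 + 350) - 1/16440 = 21122 - 1/16440 = 347245679/16440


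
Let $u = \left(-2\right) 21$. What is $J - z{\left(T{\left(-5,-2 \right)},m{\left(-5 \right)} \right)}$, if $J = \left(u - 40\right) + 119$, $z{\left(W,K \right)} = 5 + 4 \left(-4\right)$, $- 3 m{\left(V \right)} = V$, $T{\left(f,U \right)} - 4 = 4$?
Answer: $48$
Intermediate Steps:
$T{\left(f,U \right)} = 8$ ($T{\left(f,U \right)} = 4 + 4 = 8$)
$m{\left(V \right)} = - \frac{V}{3}$
$u = -42$
$z{\left(W,K \right)} = -11$ ($z{\left(W,K \right)} = 5 - 16 = -11$)
$J = 37$ ($J = \left(-42 - 40\right) + 119 = -82 + 119 = 37$)
$J - z{\left(T{\left(-5,-2 \right)},m{\left(-5 \right)} \right)} = 37 - -11 = 37 + 11 = 48$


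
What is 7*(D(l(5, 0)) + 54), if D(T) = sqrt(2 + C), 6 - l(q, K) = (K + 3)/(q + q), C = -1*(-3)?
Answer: 378 + 7*sqrt(5) ≈ 393.65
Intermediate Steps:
C = 3
l(q, K) = 6 - (3 + K)/(2*q) (l(q, K) = 6 - (K + 3)/(q + q) = 6 - (3 + K)/(2*q))
D(T) = sqrt(5) (D(T) = sqrt(2 + 3) = sqrt(5))
7*(D(l(5, 0)) + 54) = 7*(sqrt(5) + 54) = 7*(54 + sqrt(5)) = 378 + 7*sqrt(5)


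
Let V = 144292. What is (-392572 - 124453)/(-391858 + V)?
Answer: 517025/247566 ≈ 2.0884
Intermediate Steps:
(-392572 - 124453)/(-391858 + V) = (-392572 - 124453)/(-391858 + 144292) = -517025/(-247566) = -517025*(-1/247566) = 517025/247566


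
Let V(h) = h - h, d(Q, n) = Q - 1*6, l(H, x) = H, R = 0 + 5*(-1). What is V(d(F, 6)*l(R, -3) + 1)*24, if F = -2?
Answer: 0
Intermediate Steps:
R = -5 (R = 0 - 5 = -5)
d(Q, n) = -6 + Q (d(Q, n) = Q - 6 = -6 + Q)
V(h) = 0
V(d(F, 6)*l(R, -3) + 1)*24 = 0*24 = 0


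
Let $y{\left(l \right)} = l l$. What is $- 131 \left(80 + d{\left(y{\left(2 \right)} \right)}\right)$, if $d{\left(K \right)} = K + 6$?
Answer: $-11790$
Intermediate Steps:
$y{\left(l \right)} = l^{2}$
$d{\left(K \right)} = 6 + K$
$- 131 \left(80 + d{\left(y{\left(2 \right)} \right)}\right) = - 131 \left(80 + \left(6 + 2^{2}\right)\right) = - 131 \left(80 + \left(6 + 4\right)\right) = - 131 \left(80 + 10\right) = \left(-131\right) 90 = -11790$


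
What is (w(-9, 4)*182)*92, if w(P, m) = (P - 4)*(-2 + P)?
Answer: 2394392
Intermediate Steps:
w(P, m) = (-4 + P)*(-2 + P)
(w(-9, 4)*182)*92 = ((8 + (-9)² - 6*(-9))*182)*92 = ((8 + 81 + 54)*182)*92 = (143*182)*92 = 26026*92 = 2394392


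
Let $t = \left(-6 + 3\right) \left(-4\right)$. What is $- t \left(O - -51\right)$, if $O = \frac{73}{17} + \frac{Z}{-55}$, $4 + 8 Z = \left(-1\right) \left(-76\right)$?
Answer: $- \frac{618564}{935} \approx -661.57$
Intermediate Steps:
$t = 12$ ($t = \left(-3\right) \left(-4\right) = 12$)
$Z = 9$ ($Z = - \frac{1}{2} + \frac{\left(-1\right) \left(-76\right)}{8} = - \frac{1}{2} + \frac{1}{8} \cdot 76 = - \frac{1}{2} + \frac{19}{2} = 9$)
$O = \frac{3862}{935}$ ($O = \frac{73}{17} + \frac{9}{-55} = 73 \cdot \frac{1}{17} + 9 \left(- \frac{1}{55}\right) = \frac{73}{17} - \frac{9}{55} = \frac{3862}{935} \approx 4.1305$)
$- t \left(O - -51\right) = - 12 \left(\frac{3862}{935} - -51\right) = - 12 \left(\frac{3862}{935} + \left(-23 + 74\right)\right) = - 12 \left(\frac{3862}{935} + 51\right) = - \frac{12 \cdot 51547}{935} = \left(-1\right) \frac{618564}{935} = - \frac{618564}{935}$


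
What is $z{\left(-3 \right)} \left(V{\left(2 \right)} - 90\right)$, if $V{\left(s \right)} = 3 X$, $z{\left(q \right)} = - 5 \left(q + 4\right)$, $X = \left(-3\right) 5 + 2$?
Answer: $645$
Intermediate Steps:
$X = -13$ ($X = -15 + 2 = -13$)
$z{\left(q \right)} = -20 - 5 q$ ($z{\left(q \right)} = - 5 \left(4 + q\right) = -20 - 5 q$)
$V{\left(s \right)} = -39$ ($V{\left(s \right)} = 3 \left(-13\right) = -39$)
$z{\left(-3 \right)} \left(V{\left(2 \right)} - 90\right) = \left(-20 - -15\right) \left(-39 - 90\right) = \left(-20 + 15\right) \left(-129\right) = \left(-5\right) \left(-129\right) = 645$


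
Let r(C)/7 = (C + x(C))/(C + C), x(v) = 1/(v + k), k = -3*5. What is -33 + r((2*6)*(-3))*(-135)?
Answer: -68783/136 ≈ -505.76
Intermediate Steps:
k = -15
x(v) = 1/(-15 + v) (x(v) = 1/(v - 15) = 1/(-15 + v))
r(C) = 7*(C + 1/(-15 + C))/(2*C) (r(C) = 7*((C + 1/(-15 + C))/(C + C)) = 7*((C + 1/(-15 + C))/((2*C))) = 7*((C + 1/(-15 + C))*(1/(2*C))) = 7*((C + 1/(-15 + C))/(2*C)) = 7*(C + 1/(-15 + C))/(2*C))
-33 + r((2*6)*(-3))*(-135) = -33 + (7*(1 + ((2*6)*(-3))*(-15 + (2*6)*(-3)))/(2*(((2*6)*(-3)))*(-15 + (2*6)*(-3))))*(-135) = -33 + (7*(1 + (12*(-3))*(-15 + 12*(-3)))/(2*((12*(-3)))*(-15 + 12*(-3))))*(-135) = -33 + ((7/2)*(1 - 36*(-15 - 36))/(-36*(-15 - 36)))*(-135) = -33 + ((7/2)*(-1/36)*(1 - 36*(-51))/(-51))*(-135) = -33 + ((7/2)*(-1/36)*(-1/51)*(1 + 1836))*(-135) = -33 + ((7/2)*(-1/36)*(-1/51)*1837)*(-135) = -33 + (12859/3672)*(-135) = -33 - 64295/136 = -68783/136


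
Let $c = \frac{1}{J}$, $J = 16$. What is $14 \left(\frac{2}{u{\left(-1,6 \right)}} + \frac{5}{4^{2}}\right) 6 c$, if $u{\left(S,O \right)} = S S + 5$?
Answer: $\frac{217}{64} \approx 3.3906$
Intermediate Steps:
$u{\left(S,O \right)} = 5 + S^{2}$ ($u{\left(S,O \right)} = S^{2} + 5 = 5 + S^{2}$)
$c = \frac{1}{16} \approx 0.0625$
$14 \left(\frac{2}{u{\left(-1,6 \right)}} + \frac{5}{4^{2}}\right) 6 c = 14 \left(\frac{2}{5 + \left(-1\right)^{2}} + \frac{5}{4^{2}}\right) 6 \cdot \frac{1}{16} = 14 \left(\frac{2}{5 + 1} + \frac{5}{16}\right) 6 \cdot \frac{1}{16} = 14 \left(\frac{2}{6} + 5 \cdot \frac{1}{16}\right) 6 \cdot \frac{1}{16} = 14 \left(2 \cdot \frac{1}{6} + \frac{5}{16}\right) 6 \cdot \frac{1}{16} = 14 \left(\frac{1}{3} + \frac{5}{16}\right) 6 \cdot \frac{1}{16} = 14 \cdot \frac{31}{48} \cdot 6 \cdot \frac{1}{16} = \frac{217}{24} \cdot 6 \cdot \frac{1}{16} = \frac{217}{4} \cdot \frac{1}{16} = \frac{217}{64}$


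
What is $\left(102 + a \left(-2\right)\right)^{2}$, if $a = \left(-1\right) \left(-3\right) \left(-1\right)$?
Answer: $11664$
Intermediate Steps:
$a = -3$ ($a = 3 \left(-1\right) = -3$)
$\left(102 + a \left(-2\right)\right)^{2} = \left(102 - -6\right)^{2} = \left(102 + 6\right)^{2} = 108^{2} = 11664$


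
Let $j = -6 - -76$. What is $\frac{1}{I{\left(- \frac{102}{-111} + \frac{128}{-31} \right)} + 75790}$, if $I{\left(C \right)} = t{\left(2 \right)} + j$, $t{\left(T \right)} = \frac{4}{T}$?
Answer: $\frac{1}{75862} \approx 1.3182 \cdot 10^{-5}$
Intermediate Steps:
$j = 70$ ($j = -6 + 76 = 70$)
$I{\left(C \right)} = 72$ ($I{\left(C \right)} = \frac{4}{2} + 70 = 4 \cdot \frac{1}{2} + 70 = 2 + 70 = 72$)
$\frac{1}{I{\left(- \frac{102}{-111} + \frac{128}{-31} \right)} + 75790} = \frac{1}{72 + 75790} = \frac{1}{75862}$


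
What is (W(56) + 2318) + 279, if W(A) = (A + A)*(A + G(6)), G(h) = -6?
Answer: 8197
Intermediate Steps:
W(A) = 2*A*(-6 + A) (W(A) = (A + A)*(A - 6) = (2*A)*(-6 + A) = 2*A*(-6 + A))
(W(56) + 2318) + 279 = (2*56*(-6 + 56) + 2318) + 279 = (2*56*50 + 2318) + 279 = (5600 + 2318) + 279 = 7918 + 279 = 8197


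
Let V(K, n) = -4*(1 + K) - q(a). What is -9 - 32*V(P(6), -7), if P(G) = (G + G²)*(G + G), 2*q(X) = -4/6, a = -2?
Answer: 193861/3 ≈ 64620.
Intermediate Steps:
q(X) = -⅓ (q(X) = (-4/6)/2 = (-4*⅙)/2 = (½)*(-⅔) = -⅓)
P(G) = 2*G*(G + G²) (P(G) = (G + G²)*(2*G) = 2*G*(G + G²))
V(K, n) = -11/3 - 4*K (V(K, n) = -4*(1 + K) - 1*(-⅓) = (-4 - 4*K) + ⅓ = -11/3 - 4*K)
-9 - 32*V(P(6), -7) = -9 - 32*(-11/3 - 8*6²*(1 + 6)) = -9 - 32*(-11/3 - 8*36*7) = -9 - 32*(-11/3 - 4*504) = -9 - 32*(-11/3 - 2016) = -9 - 32*(-6059/3) = -9 + 193888/3 = 193861/3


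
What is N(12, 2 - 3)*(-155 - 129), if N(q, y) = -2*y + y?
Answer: -284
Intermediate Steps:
N(q, y) = -y
N(12, 2 - 3)*(-155 - 129) = (-(2 - 3))*(-155 - 129) = -1*(-1)*(-284) = 1*(-284) = -284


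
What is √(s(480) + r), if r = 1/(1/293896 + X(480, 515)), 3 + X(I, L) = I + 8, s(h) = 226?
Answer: √510200318835917178/47513187 ≈ 15.033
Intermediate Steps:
X(I, L) = 5 + I (X(I, L) = -3 + (I + 8) = -3 + (8 + I) = 5 + I)
r = 293896/142539561 (r = 1/(1/293896 + (5 + 480)) = 1/(1/293896 + 485) = 1/(142539561/293896) = 293896/142539561 ≈ 0.0020619)
√(s(480) + r) = √(226 + 293896/142539561) = √(32214234682/142539561) = √510200318835917178/47513187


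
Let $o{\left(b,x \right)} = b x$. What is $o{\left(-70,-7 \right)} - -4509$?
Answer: $4999$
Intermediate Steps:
$o{\left(-70,-7 \right)} - -4509 = \left(-70\right) \left(-7\right) - -4509 = 490 + 4509 = 4999$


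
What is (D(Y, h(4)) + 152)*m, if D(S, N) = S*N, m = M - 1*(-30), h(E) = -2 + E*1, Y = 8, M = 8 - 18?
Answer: 3360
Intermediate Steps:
M = -10
h(E) = -2 + E
m = 20 (m = -10 - 1*(-30) = -10 + 30 = 20)
D(S, N) = N*S
(D(Y, h(4)) + 152)*m = ((-2 + 4)*8 + 152)*20 = (2*8 + 152)*20 = (16 + 152)*20 = 168*20 = 3360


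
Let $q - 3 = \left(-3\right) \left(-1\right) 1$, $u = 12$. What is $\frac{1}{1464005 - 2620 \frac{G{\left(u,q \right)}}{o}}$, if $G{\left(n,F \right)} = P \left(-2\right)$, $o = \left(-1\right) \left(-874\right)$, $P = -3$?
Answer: $\frac{437}{639762325} \approx 6.8307 \cdot 10^{-7}$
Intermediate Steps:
$q = 6$ ($q = 3 + \left(-3\right) \left(-1\right) 1 = 3 + 3 \cdot 1 = 3 + 3 = 6$)
$o = 874$
$G{\left(n,F \right)} = 6$ ($G{\left(n,F \right)} = \left(-3\right) \left(-2\right) = 6$)
$\frac{1}{1464005 - 2620 \frac{G{\left(u,q \right)}}{o}} = \frac{1}{1464005 - 2620 \cdot \frac{6}{874}} = \frac{1}{1464005 - 2620 \cdot 6 \cdot \frac{1}{874}} = \frac{1}{1464005 - \frac{7860}{437}} = \frac{1}{\frac{639762325}{437}} = \frac{437}{639762325}$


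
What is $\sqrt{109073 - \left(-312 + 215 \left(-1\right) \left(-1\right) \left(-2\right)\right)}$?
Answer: $\sqrt{109815} \approx 331.38$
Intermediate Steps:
$\sqrt{109073 - \left(-312 + 215 \left(-1\right) \left(-1\right) \left(-2\right)\right)} = \sqrt{109073 - \left(-312 + 215 \cdot 1 \left(-2\right)\right)} = \sqrt{109073 + \left(312 - -430\right)} = \sqrt{109073 + \left(312 + 430\right)} = \sqrt{109073 + 742} = \sqrt{109815}$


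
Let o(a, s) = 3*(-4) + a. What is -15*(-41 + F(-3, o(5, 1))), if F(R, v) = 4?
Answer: 555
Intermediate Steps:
o(a, s) = -12 + a
-15*(-41 + F(-3, o(5, 1))) = -15*(-41 + 4) = -15*(-37) = 555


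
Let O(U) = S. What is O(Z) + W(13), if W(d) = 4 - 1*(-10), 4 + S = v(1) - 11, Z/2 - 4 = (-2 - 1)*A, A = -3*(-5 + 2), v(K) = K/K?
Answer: 0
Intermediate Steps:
v(K) = 1
A = 9 (A = -3*(-3) = 9)
Z = -46 (Z = 8 + 2*((-2 - 1)*9) = 8 + 2*(-3*9) = 8 + 2*(-27) = 8 - 54 = -46)
S = -14 (S = -4 + (1 - 11) = -4 - 10 = -14)
O(U) = -14
W(d) = 14 (W(d) = 4 + 10 = 14)
O(Z) + W(13) = -14 + 14 = 0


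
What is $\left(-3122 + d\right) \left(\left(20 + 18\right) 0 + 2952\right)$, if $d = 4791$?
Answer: $4926888$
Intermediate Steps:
$\left(-3122 + d\right) \left(\left(20 + 18\right) 0 + 2952\right) = \left(-3122 + 4791\right) \left(\left(20 + 18\right) 0 + 2952\right) = 1669 \left(38 \cdot 0 + 2952\right) = 1669 \left(0 + 2952\right) = 1669 \cdot 2952 = 4926888$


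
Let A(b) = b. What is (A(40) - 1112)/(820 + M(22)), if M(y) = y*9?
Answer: -536/509 ≈ -1.0530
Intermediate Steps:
M(y) = 9*y
(A(40) - 1112)/(820 + M(22)) = (40 - 1112)/(820 + 9*22) = -1072/(820 + 198) = -1072/1018 = -1072*1/1018 = -536/509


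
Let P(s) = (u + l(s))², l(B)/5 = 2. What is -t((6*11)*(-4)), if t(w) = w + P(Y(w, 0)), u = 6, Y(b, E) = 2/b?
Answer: 8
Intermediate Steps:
l(B) = 10 (l(B) = 5*2 = 10)
P(s) = 256 (P(s) = (6 + 10)² = 16² = 256)
t(w) = 256 + w (t(w) = w + 256 = 256 + w)
-t((6*11)*(-4)) = -(256 + (6*11)*(-4)) = -(256 + 66*(-4)) = -(256 - 264) = -1*(-8) = 8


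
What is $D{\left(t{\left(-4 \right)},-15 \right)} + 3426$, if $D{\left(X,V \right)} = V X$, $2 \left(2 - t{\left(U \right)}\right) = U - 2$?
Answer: $3351$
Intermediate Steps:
$t{\left(U \right)} = 3 - \frac{U}{2}$ ($t{\left(U \right)} = 2 - \frac{U - 2}{2} = 2 - \frac{-2 + U}{2} = 2 - \left(-1 + \frac{U}{2}\right) = 3 - \frac{U}{2}$)
$D{\left(t{\left(-4 \right)},-15 \right)} + 3426 = - 15 \left(3 - -2\right) + 3426 = - 15 \left(3 + 2\right) + 3426 = \left(-15\right) 5 + 3426 = -75 + 3426 = 3351$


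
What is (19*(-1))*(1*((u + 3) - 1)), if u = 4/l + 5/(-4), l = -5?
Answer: 19/20 ≈ 0.95000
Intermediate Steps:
u = -41/20 (u = 4/(-5) + 5/(-4) = 4*(-1/5) + 5*(-1/4) = -4/5 - 5/4 = -41/20 ≈ -2.0500)
(19*(-1))*(1*((u + 3) - 1)) = (19*(-1))*(1*((-41/20 + 3) - 1)) = -19*(19/20 - 1) = -19*(-1)/20 = -19*(-1/20) = 19/20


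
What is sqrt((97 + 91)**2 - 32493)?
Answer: sqrt(2851) ≈ 53.395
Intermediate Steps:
sqrt((97 + 91)**2 - 32493) = sqrt(188**2 - 32493) = sqrt(35344 - 32493) = sqrt(2851)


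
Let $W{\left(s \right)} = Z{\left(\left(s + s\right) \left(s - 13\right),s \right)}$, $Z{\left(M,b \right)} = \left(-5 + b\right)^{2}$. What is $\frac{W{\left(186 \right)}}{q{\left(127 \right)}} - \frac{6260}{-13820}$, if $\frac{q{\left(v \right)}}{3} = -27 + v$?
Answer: $\frac{22731751}{207300} \approx 109.66$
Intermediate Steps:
$q{\left(v \right)} = -81 + 3 v$ ($q{\left(v \right)} = 3 \left(-27 + v\right) = -81 + 3 v$)
$W{\left(s \right)} = \left(-5 + s\right)^{2}$
$\frac{W{\left(186 \right)}}{q{\left(127 \right)}} - \frac{6260}{-13820} = \frac{\left(-5 + 186\right)^{2}}{-81 + 3 \cdot 127} - \frac{6260}{-13820} = \frac{181^{2}}{-81 + 381} - - \frac{313}{691} = \frac{32761}{300} + \frac{313}{691} = \frac{22731751}{207300}$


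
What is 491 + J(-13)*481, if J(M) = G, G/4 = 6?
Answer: 12035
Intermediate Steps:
G = 24 (G = 4*6 = 24)
J(M) = 24
491 + J(-13)*481 = 491 + 24*481 = 491 + 11544 = 12035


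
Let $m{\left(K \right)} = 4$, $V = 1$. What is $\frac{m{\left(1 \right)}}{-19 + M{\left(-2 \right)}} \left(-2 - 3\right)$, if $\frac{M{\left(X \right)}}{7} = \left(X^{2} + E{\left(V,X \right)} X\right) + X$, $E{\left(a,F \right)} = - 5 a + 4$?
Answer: $- \frac{20}{9} \approx -2.2222$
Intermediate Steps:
$E{\left(a,F \right)} = 4 - 5 a$
$M{\left(X \right)} = 7 X^{2}$ ($M{\left(X \right)} = 7 \left(\left(X^{2} + \left(4 - 5\right) X\right) + X\right) = 7 \left(\left(X^{2} - X\right) + X\right) = 7 X^{2}$)
$\frac{m{\left(1 \right)}}{-19 + M{\left(-2 \right)}} \left(-2 - 3\right) = \frac{4}{-19 + 7 \left(-2\right)^{2}} \left(-2 - 3\right) = \frac{4}{-19 + 7 \cdot 4} \left(-5\right) = \frac{4}{-19 + 28} \left(-5\right) = \frac{4}{9} \left(-5\right) = - \frac{20}{9}$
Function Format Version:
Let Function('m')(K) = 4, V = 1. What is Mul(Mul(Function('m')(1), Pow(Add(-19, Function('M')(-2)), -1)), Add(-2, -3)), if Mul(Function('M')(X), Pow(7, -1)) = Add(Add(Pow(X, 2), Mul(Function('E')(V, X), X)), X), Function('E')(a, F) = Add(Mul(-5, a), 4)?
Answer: Rational(-20, 9) ≈ -2.2222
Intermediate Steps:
Function('E')(a, F) = Add(4, Mul(-5, a))
Function('M')(X) = Mul(7, Pow(X, 2)) (Function('M')(X) = Mul(7, Add(Add(Pow(X, 2), Mul(Add(4, Mul(-5, 1)), X)), X)) = Mul(7, Add(Add(Pow(X, 2), Mul(Add(4, -5), X)), X)) = Mul(7, Add(Add(Pow(X, 2), Mul(-1, X)), X)) = Mul(7, Pow(X, 2)))
Mul(Mul(Function('m')(1), Pow(Add(-19, Function('M')(-2)), -1)), Add(-2, -3)) = Mul(Mul(4, Pow(Add(-19, Mul(7, Pow(-2, 2))), -1)), Add(-2, -3)) = Mul(Mul(4, Pow(Add(-19, Mul(7, 4)), -1)), -5) = Mul(Mul(4, Pow(Add(-19, 28), -1)), -5) = Mul(Mul(4, Pow(9, -1)), -5) = Mul(Mul(4, Rational(1, 9)), -5) = Mul(Rational(4, 9), -5) = Rational(-20, 9)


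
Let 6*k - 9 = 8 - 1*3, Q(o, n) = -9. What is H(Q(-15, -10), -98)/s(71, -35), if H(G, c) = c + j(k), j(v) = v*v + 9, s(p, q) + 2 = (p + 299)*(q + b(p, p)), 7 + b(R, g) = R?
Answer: -94/12069 ≈ -0.0077885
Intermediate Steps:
b(R, g) = -7 + R
s(p, q) = -2 + (299 + p)*(-7 + p + q) (s(p, q) = -2 + (p + 299)*(q + (-7 + p)) = -2 + (299 + p)*(-7 + p + q))
k = 7/3 (k = 3/2 + (8 - 1*3)/6 = 3/2 + (8 - 3)/6 = 3/2 + (⅙)*5 = 3/2 + ⅚ = 7/3 ≈ 2.3333)
j(v) = 9 + v² (j(v) = v² + 9 = 9 + v²)
H(G, c) = 130/9 + c (H(G, c) = c + (9 + (7/3)²) = c + (9 + 49/9) = c + 130/9 = 130/9 + c)
H(Q(-15, -10), -98)/s(71, -35) = (130/9 - 98)/(-2095 + 71² + 292*71 + 299*(-35) + 71*(-35)) = -752/(9*(-2095 + 5041 + 20732 - 10465 - 2485)) = -752/9/10728 = -752/9*1/10728 = -94/12069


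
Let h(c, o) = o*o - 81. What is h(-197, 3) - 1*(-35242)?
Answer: 35170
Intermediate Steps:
h(c, o) = -81 + o**2 (h(c, o) = o**2 - 81 = -81 + o**2)
h(-197, 3) - 1*(-35242) = (-81 + 3**2) - 1*(-35242) = (-81 + 9) + 35242 = -72 + 35242 = 35170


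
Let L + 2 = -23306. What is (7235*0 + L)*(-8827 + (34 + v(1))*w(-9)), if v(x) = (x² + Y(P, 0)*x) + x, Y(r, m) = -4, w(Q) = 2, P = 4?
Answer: 204248004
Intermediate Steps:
L = -23308 (L = -2 - 23306 = -23308)
v(x) = x² - 3*x (v(x) = (x² - 4*x) + x = x² - 3*x)
(7235*0 + L)*(-8827 + (34 + v(1))*w(-9)) = (7235*0 - 23308)*(-8827 + (34 + 1*(-3 + 1))*2) = (0 - 23308)*(-8827 + (34 + 1*(-2))*2) = -23308*(-8827 + (34 - 2)*2) = -23308*(-8827 + 32*2) = -23308*(-8827 + 64) = -23308*(-8763) = 204248004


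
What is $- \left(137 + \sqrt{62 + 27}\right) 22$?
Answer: $-3014 - 22 \sqrt{89} \approx -3221.5$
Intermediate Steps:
$- \left(137 + \sqrt{62 + 27}\right) 22 = - \left(137 + \sqrt{89}\right) 22 = - (3014 + 22 \sqrt{89}) = -3014 - 22 \sqrt{89}$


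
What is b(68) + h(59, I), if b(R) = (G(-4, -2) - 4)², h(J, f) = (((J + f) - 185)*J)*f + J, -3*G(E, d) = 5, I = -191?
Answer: 32151277/9 ≈ 3.5724e+6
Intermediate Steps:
G(E, d) = -5/3 (G(E, d) = -⅓*5 = -5/3)
h(J, f) = J + J*f*(-185 + J + f) (h(J, f) = ((-185 + J + f)*J)*f + J = (J*(-185 + J + f))*f + J = J*f*(-185 + J + f) + J = J + J*f*(-185 + J + f))
b(R) = 289/9 (b(R) = (-5/3 - 4)² = (-17/3)² = 289/9)
b(68) + h(59, I) = 289/9 + 59*(1 + (-191)² - 185*(-191) + 59*(-191)) = 289/9 + 59*(1 + 36481 + 35335 - 11269) = 289/9 + 59*60548 = 289/9 + 3572332 = 32151277/9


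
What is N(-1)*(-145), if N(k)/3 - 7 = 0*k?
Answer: -3045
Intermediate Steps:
N(k) = 21 (N(k) = 21 + 3*(0*k) = 21 + 3*0 = 21 + 0 = 21)
N(-1)*(-145) = 21*(-145) = -3045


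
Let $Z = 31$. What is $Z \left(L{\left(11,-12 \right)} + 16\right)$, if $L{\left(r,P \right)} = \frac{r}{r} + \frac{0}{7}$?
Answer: $527$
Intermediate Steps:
$L{\left(r,P \right)} = 1$ ($L{\left(r,P \right)} = 1 + 0 \cdot \frac{1}{7} = 1 + 0 = 1$)
$Z \left(L{\left(11,-12 \right)} + 16\right) = 31 \left(1 + 16\right) = 31 \cdot 17 = 527$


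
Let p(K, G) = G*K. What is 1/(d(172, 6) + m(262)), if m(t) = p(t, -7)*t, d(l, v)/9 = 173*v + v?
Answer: -1/471112 ≈ -2.1226e-6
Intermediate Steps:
d(l, v) = 1566*v (d(l, v) = 9*(173*v + v) = 9*(174*v) = 1566*v)
m(t) = -7*t² (m(t) = (-7*t)*t = -7*t²)
1/(d(172, 6) + m(262)) = 1/(1566*6 - 7*262²) = 1/(9396 - 7*68644) = 1/(9396 - 480508) = 1/(-471112) = -1/471112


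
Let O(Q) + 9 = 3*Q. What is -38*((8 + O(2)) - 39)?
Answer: 1292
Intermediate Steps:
O(Q) = -9 + 3*Q
-38*((8 + O(2)) - 39) = -38*((8 + (-9 + 3*2)) - 39) = -38*((8 + (-9 + 6)) - 39) = -38*((8 - 3) - 39) = -38*(5 - 39) = -38*(-34) = 1292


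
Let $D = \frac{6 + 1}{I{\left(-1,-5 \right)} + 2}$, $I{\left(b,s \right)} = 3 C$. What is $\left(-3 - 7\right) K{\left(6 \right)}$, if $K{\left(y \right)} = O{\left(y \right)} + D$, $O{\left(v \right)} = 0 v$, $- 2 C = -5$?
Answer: $- \frac{140}{19} \approx -7.3684$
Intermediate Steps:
$C = \frac{5}{2}$ ($C = \left(- \frac{1}{2}\right) \left(-5\right) = \frac{5}{2} \approx 2.5$)
$O{\left(v \right)} = 0$
$I{\left(b,s \right)} = \frac{15}{2}$ ($I{\left(b,s \right)} = 3 \cdot \frac{5}{2} = \frac{15}{2}$)
$D = \frac{14}{19}$ ($D = \frac{6 + 1}{\frac{15}{2} + 2} = \frac{7}{\frac{19}{2}} = 7 \cdot \frac{2}{19} = \frac{14}{19} \approx 0.73684$)
$K{\left(y \right)} = \frac{14}{19}$ ($K{\left(y \right)} = 0 + \frac{14}{19} = \frac{14}{19}$)
$\left(-3 - 7\right) K{\left(6 \right)} = \left(-3 - 7\right) \frac{14}{19} = \left(-10\right) \frac{14}{19} = - \frac{140}{19}$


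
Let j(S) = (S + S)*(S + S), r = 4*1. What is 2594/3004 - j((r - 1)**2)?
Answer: -485351/1502 ≈ -323.14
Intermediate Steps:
r = 4
j(S) = 4*S**2 (j(S) = (2*S)*(2*S) = 4*S**2)
2594/3004 - j((r - 1)**2) = 2594/3004 - 4*((4 - 1)**2)**2 = 2594*(1/3004) - 4*(3**2)**2 = 1297/1502 - 4*9**2 = 1297/1502 - 4*81 = 1297/1502 - 1*324 = 1297/1502 - 324 = -485351/1502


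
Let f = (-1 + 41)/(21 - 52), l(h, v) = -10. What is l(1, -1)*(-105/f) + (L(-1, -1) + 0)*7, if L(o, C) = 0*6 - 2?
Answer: -3311/4 ≈ -827.75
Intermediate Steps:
L(o, C) = -2 (L(o, C) = 0 - 2 = -2)
f = -40/31 (f = 40/(-31) = 40*(-1/31) = -40/31 ≈ -1.2903)
l(1, -1)*(-105/f) + (L(-1, -1) + 0)*7 = -(-1050)/(-40/31) + (-2 + 0)*7 = -(-1050)*(-31)/40 - 2*7 = -10*651/8 - 14 = -3255/4 - 14 = -3311/4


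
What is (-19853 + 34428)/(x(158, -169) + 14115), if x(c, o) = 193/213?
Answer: 3104475/3006688 ≈ 1.0325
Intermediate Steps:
x(c, o) = 193/213 (x(c, o) = 193*(1/213) = 193/213)
(-19853 + 34428)/(x(158, -169) + 14115) = (-19853 + 34428)/(193/213 + 14115) = 14575/(3006688/213) = 14575*(213/3006688) = 3104475/3006688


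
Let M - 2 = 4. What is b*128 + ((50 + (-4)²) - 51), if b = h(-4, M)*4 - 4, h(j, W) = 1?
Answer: 15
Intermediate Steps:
M = 6 (M = 2 + 4 = 6)
b = 0 (b = 1*4 - 4 = 4 - 4 = 0)
b*128 + ((50 + (-4)²) - 51) = 0*128 + ((50 + (-4)²) - 51) = 0 + ((50 + 16) - 51) = 0 + (66 - 51) = 0 + 15 = 15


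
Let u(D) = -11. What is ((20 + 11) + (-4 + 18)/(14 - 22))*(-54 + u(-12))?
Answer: -7605/4 ≈ -1901.3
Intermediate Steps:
((20 + 11) + (-4 + 18)/(14 - 22))*(-54 + u(-12)) = ((20 + 11) + (-4 + 18)/(14 - 22))*(-54 - 11) = (31 + 14/(-8))*(-65) = (31 + 14*(-⅛))*(-65) = (31 - 7/4)*(-65) = (117/4)*(-65) = -7605/4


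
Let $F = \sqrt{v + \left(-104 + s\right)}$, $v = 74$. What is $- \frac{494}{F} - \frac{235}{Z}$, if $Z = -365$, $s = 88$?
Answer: $\frac{47}{73} - \frac{247 \sqrt{58}}{29} \approx -64.222$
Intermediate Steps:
$F = \sqrt{58}$ ($F = \sqrt{74 + \left(-104 + 88\right)} = \sqrt{74 - 16} = \sqrt{58} \approx 7.6158$)
$- \frac{494}{F} - \frac{235}{Z} = - \frac{494}{\sqrt{58}} - \frac{235}{-365} = - 494 \frac{\sqrt{58}}{58} - - \frac{47}{73} = - \frac{247 \sqrt{58}}{29} + \frac{47}{73} = \frac{47}{73} - \frac{247 \sqrt{58}}{29}$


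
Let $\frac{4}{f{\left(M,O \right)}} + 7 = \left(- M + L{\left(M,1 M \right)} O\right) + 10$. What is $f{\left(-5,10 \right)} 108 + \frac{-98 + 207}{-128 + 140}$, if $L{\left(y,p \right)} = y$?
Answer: $- \frac{101}{84} \approx -1.2024$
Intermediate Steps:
$f{\left(M,O \right)} = \frac{4}{3 - M + M O}$ ($f{\left(M,O \right)} = \frac{4}{-7 + \left(\left(- M + M O\right) + 10\right)} = \frac{4}{-7 + \left(10 - M + M O\right)} = \frac{4}{3 - M + M O}$)
$f{\left(-5,10 \right)} 108 + \frac{-98 + 207}{-128 + 140} = \frac{4}{3 - -5 - 50} \cdot 108 + \frac{-98 + 207}{-128 + 140} = \frac{4}{3 + 5 - 50} \cdot 108 + \frac{109}{12} = \frac{4}{-42} \cdot 108 + 109 \cdot \frac{1}{12} = 4 \left(- \frac{1}{42}\right) 108 + \frac{109}{12} = \left(- \frac{2}{21}\right) 108 + \frac{109}{12} = - \frac{72}{7} + \frac{109}{12} = - \frac{101}{84}$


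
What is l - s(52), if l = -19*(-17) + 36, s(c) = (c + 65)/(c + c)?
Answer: 2863/8 ≈ 357.88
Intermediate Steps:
s(c) = (65 + c)/(2*c) (s(c) = (65 + c)/((2*c)) = (65 + c)*(1/(2*c)) = (65 + c)/(2*c))
l = 359 (l = 323 + 36 = 359)
l - s(52) = 359 - (65 + 52)/(2*52) = 359 - 117/(2*52) = 359 - 1*9/8 = 359 - 9/8 = 2863/8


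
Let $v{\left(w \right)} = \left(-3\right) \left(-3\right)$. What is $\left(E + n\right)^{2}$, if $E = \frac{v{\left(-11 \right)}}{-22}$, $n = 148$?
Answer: $\frac{10543009}{484} \approx 21783.0$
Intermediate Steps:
$v{\left(w \right)} = 9$
$E = - \frac{9}{22}$ ($E = \frac{9}{-22} = 9 \left(- \frac{1}{22}\right) = - \frac{9}{22} \approx -0.40909$)
$\left(E + n\right)^{2} = \left(- \frac{9}{22} + 148\right)^{2} = \left(\frac{3247}{22}\right)^{2} = \frac{10543009}{484}$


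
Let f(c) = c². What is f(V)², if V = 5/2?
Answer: 625/16 ≈ 39.063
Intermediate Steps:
V = 5/2 (V = 5*(½) = 5/2 ≈ 2.5000)
f(V)² = ((5/2)²)² = (25/4)² = 625/16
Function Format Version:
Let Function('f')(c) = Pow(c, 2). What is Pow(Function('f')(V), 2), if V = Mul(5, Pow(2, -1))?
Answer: Rational(625, 16) ≈ 39.063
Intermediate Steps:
V = Rational(5, 2) (V = Mul(5, Rational(1, 2)) = Rational(5, 2) ≈ 2.5000)
Pow(Function('f')(V), 2) = Pow(Pow(Rational(5, 2), 2), 2) = Pow(Rational(25, 4), 2) = Rational(625, 16)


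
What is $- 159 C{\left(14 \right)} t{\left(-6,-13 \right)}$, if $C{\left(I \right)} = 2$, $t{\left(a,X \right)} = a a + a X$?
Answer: $-36252$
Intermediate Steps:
$t{\left(a,X \right)} = a^{2} + X a$
$- 159 C{\left(14 \right)} t{\left(-6,-13 \right)} = \left(-159\right) 2 \left(- 6 \left(-13 - 6\right)\right) = - 318 \left(\left(-6\right) \left(-19\right)\right) = \left(-318\right) 114 = -36252$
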